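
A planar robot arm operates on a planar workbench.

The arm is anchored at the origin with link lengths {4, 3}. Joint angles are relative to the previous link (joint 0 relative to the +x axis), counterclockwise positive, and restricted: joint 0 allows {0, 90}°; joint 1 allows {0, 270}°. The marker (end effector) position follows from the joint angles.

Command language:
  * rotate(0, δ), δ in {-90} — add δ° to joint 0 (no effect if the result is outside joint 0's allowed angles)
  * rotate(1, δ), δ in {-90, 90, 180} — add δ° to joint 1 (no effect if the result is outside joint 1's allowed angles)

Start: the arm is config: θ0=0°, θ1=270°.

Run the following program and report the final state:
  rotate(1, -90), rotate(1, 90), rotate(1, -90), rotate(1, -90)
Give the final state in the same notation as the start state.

config: θ0=0°, θ1=270°

from: config: θ0=0°, θ1=270°
[1] after rotate(1, -90): config: θ0=0°, θ1=270°
[2] after rotate(1, 90): config: θ0=0°, θ1=0°
[3] after rotate(1, -90): config: θ0=0°, θ1=270°
[4] after rotate(1, -90): config: θ0=0°, θ1=270°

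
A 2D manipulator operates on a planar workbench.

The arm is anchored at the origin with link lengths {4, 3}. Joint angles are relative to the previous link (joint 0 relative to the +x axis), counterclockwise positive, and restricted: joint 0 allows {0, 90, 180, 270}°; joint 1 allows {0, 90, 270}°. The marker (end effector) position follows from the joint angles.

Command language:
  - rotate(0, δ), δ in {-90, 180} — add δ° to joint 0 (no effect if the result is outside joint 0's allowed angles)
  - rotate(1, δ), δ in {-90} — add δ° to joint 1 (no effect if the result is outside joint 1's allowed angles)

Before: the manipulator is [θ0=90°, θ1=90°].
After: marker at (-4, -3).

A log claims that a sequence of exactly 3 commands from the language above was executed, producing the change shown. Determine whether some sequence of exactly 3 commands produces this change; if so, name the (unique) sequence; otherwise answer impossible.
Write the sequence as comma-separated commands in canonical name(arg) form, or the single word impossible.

rotate(0, -90), rotate(0, -90), rotate(0, -90)

initial: [θ0=90°, θ1=90°]
1. rotate(0, -90) → [θ0=0°, θ1=90°]
2. rotate(0, -90) → [θ0=270°, θ1=90°]
3. rotate(0, -90) → [θ0=180°, θ1=90°]
all 27 alternatives checked — unique.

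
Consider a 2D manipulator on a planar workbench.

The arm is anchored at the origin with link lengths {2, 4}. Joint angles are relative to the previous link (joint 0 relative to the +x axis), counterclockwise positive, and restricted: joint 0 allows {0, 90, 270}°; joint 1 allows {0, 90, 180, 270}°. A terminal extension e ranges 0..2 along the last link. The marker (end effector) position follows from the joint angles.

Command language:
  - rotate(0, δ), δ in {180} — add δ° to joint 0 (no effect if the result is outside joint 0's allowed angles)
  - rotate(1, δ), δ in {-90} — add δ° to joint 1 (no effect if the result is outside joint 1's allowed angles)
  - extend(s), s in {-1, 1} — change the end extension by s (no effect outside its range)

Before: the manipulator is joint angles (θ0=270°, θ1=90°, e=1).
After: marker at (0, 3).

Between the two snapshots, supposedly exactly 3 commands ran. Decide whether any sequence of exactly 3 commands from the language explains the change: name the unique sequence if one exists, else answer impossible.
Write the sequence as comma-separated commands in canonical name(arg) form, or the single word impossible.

begin: joint angles (θ0=270°, θ1=90°, e=1)
t=1 rotate(1, -90) ⇒ joint angles (θ0=270°, θ1=0°, e=1)
t=2 rotate(1, -90) ⇒ joint angles (θ0=270°, θ1=270°, e=1)
t=3 rotate(1, -90) ⇒ joint angles (θ0=270°, θ1=180°, e=1)
no rival 3-sequence matches.

rotate(1, -90), rotate(1, -90), rotate(1, -90)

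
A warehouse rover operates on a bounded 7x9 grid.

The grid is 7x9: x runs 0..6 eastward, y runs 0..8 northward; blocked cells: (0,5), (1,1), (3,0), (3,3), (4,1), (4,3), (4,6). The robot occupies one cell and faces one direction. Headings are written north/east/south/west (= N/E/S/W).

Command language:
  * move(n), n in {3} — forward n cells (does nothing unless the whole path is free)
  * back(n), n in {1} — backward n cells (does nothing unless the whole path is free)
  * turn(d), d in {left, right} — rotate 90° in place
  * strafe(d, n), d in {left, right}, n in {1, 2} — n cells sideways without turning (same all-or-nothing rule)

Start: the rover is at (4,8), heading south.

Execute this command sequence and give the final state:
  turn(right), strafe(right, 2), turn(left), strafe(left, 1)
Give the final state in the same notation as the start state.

at (5,8), heading south

t0: at (4,8), heading south
t=1 turn(right) ⇒ at (4,8), heading west
t=2 strafe(right, 2) ⇒ at (4,8), heading west
t=3 turn(left) ⇒ at (4,8), heading south
t=4 strafe(left, 1) ⇒ at (5,8), heading south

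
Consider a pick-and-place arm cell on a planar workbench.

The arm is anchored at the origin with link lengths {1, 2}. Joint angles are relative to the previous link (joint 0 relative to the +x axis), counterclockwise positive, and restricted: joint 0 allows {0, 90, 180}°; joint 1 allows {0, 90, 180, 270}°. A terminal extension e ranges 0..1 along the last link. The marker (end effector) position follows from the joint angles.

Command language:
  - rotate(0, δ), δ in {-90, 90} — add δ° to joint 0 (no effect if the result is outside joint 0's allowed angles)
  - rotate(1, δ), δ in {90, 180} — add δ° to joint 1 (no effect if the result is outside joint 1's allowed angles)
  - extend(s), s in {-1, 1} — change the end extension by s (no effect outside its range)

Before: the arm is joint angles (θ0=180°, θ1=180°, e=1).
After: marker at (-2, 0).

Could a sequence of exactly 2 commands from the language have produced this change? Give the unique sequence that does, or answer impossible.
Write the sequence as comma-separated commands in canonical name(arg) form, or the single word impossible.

from: joint angles (θ0=180°, θ1=180°, e=1)
t=1 rotate(0, -90) ⇒ joint angles (θ0=90°, θ1=180°, e=1)
t=2 rotate(0, -90) ⇒ joint angles (θ0=0°, θ1=180°, e=1)
no other 2-command option fits: unique.

rotate(0, -90), rotate(0, -90)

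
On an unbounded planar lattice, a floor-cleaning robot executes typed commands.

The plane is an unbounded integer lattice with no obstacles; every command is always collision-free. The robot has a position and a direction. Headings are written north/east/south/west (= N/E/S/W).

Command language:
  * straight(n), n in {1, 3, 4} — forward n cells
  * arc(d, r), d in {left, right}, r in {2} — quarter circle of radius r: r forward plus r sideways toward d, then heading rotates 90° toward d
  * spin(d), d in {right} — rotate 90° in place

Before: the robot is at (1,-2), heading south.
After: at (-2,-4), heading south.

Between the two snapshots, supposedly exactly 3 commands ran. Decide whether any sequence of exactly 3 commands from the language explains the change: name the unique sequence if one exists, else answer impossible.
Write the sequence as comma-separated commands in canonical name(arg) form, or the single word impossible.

spin(right), straight(1), arc(left, 2)

key: order matters: swapping spin(right) and arc(left, 2) lands elsewhere
t0: at (1,-2), heading south
1. spin(right) → at (1,-2), heading west
2. straight(1) → at (0,-2), heading west
3. arc(left, 2) → at (-2,-4), heading south
all 216 alternatives checked — unique.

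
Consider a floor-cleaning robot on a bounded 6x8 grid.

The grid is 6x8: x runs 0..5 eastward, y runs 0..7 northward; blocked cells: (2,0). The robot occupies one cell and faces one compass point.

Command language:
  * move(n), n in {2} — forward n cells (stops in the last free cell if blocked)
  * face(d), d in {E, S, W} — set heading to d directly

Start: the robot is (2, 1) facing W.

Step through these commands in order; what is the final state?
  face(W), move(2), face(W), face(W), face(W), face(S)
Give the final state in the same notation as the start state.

t0: (2, 1) facing W
[1] after face(W): (2, 1) facing W
[2] after move(2): (0, 1) facing W
[3] after face(W): (0, 1) facing W
[4] after face(W): (0, 1) facing W
[5] after face(W): (0, 1) facing W
[6] after face(S): (0, 1) facing S

(0, 1) facing S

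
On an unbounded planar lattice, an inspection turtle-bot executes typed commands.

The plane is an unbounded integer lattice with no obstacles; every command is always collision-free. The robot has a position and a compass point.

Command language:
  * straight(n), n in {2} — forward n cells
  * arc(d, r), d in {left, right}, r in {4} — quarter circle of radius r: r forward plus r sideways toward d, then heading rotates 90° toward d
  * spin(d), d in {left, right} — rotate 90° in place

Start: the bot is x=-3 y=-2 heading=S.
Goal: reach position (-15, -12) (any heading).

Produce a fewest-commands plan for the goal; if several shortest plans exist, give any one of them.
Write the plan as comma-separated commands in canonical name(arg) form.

arc(right, 4), straight(2), straight(2), arc(left, 4), straight(2)

from: x=-3 y=-2 heading=S
t=1 arc(right, 4) ⇒ x=-7 y=-6 heading=W
t=2 straight(2) ⇒ x=-9 y=-6 heading=W
t=3 straight(2) ⇒ x=-11 y=-6 heading=W
t=4 arc(left, 4) ⇒ x=-15 y=-10 heading=S
t=5 straight(2) ⇒ x=-15 y=-12 heading=S
minimal: 5 command(s), checked below 5.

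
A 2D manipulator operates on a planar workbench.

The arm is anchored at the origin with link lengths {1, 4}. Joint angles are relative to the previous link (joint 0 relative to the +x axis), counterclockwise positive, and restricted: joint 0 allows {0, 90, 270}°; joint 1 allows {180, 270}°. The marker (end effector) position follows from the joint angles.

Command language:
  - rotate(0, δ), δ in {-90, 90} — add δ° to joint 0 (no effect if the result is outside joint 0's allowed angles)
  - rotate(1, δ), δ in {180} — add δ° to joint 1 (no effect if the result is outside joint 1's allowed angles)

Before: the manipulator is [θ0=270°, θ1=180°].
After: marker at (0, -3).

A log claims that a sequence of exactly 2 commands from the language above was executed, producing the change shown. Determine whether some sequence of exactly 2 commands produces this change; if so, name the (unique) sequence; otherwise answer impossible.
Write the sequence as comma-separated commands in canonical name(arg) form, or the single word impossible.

rotate(0, 90), rotate(0, 90)

initial: [θ0=270°, θ1=180°]
1. rotate(0, 90) → [θ0=0°, θ1=180°]
2. rotate(0, 90) → [θ0=90°, θ1=180°]
uniquely the one of 9 2-step routes that fits.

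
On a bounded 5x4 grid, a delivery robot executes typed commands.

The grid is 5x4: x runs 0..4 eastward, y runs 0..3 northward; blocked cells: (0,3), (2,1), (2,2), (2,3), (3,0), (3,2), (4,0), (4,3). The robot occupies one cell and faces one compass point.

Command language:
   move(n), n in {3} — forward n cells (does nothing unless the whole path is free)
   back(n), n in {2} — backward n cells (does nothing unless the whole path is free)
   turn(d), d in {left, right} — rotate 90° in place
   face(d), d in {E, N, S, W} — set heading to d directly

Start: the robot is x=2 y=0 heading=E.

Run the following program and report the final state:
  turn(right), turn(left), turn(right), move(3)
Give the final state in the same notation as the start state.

x=2 y=0 heading=S

start: x=2 y=0 heading=E
t=1 turn(right) ⇒ x=2 y=0 heading=S
t=2 turn(left) ⇒ x=2 y=0 heading=E
t=3 turn(right) ⇒ x=2 y=0 heading=S
t=4 move(3) ⇒ x=2 y=0 heading=S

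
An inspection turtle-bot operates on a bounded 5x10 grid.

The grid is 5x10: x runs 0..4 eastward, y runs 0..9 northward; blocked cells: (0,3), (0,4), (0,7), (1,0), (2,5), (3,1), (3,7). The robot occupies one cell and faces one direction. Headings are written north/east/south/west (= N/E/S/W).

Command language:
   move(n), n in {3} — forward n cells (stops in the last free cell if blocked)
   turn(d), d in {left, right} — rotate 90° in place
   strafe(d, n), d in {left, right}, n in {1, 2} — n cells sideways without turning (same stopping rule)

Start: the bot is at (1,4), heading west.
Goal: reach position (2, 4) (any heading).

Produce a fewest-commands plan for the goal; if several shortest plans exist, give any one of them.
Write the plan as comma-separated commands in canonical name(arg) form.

turn(left), strafe(left, 1)

begin: at (1,4), heading west
t=1 turn(left) ⇒ at (1,4), heading south
t=2 strafe(left, 1) ⇒ at (2,4), heading south
nothing shorter than 2 reaches the goal.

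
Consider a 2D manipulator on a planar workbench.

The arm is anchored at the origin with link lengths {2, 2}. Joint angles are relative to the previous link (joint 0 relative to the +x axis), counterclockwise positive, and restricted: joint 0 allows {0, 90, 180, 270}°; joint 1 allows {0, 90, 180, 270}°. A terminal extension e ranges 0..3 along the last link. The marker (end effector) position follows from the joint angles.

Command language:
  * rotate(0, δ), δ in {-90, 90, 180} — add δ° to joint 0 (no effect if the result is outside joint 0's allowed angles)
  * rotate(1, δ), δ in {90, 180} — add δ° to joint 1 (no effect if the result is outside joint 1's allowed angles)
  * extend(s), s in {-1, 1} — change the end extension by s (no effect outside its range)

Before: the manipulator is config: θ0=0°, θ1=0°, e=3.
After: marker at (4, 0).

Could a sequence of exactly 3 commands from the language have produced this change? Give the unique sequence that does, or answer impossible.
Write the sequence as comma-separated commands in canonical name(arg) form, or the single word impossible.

extend(-1), extend(-1), extend(-1)

start: config: θ0=0°, θ1=0°, e=3
step 1 (extend(-1)): config: θ0=0°, θ1=0°, e=2
step 2 (extend(-1)): config: θ0=0°, θ1=0°, e=1
step 3 (extend(-1)): config: θ0=0°, θ1=0°, e=0
uniquely the one of 343 3-step routes that fits.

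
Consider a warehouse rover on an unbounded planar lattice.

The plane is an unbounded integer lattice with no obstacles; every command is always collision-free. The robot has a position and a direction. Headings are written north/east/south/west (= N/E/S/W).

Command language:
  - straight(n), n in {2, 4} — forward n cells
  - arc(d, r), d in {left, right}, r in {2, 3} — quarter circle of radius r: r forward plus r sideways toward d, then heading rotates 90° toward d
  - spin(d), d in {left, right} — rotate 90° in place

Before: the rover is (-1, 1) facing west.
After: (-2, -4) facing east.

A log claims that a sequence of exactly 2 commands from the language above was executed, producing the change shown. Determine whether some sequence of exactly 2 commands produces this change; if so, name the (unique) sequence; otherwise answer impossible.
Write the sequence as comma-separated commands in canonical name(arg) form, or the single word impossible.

arc(left, 3), arc(left, 2)

key: running arc(left, 2) before arc(left, 3) would end elsewhere — order is forced
t0: (-1, 1) facing west
[1] after arc(left, 3): (-4, -2) facing south
[2] after arc(left, 2): (-2, -4) facing east
all 64 alternatives checked — unique.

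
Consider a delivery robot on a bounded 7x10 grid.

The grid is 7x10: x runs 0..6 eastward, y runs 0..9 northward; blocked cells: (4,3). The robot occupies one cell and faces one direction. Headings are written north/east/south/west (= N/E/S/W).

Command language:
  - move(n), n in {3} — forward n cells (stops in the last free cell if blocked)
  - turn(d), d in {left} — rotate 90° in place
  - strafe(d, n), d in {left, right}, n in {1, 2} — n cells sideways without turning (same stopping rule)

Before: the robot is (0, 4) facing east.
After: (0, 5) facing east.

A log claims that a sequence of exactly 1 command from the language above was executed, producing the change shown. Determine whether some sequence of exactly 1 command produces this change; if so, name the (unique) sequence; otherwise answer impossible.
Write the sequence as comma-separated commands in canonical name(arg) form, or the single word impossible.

key: heading stays E — the single command does not turn
start: (0, 4) facing east
[1] after strafe(left, 1): (0, 5) facing east
uniquely the one of 6 1-step routes that fits.

strafe(left, 1)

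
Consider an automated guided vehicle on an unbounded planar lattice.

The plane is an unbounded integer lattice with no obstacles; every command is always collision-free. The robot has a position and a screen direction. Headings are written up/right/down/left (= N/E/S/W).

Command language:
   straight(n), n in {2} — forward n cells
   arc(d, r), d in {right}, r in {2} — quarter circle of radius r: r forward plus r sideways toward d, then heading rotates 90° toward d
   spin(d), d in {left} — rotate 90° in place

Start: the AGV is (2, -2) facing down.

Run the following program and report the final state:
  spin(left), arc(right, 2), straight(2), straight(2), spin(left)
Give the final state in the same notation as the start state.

(4, -8) facing right

begin: (2, -2) facing down
[1] after spin(left): (2, -2) facing right
[2] after arc(right, 2): (4, -4) facing down
[3] after straight(2): (4, -6) facing down
[4] after straight(2): (4, -8) facing down
[5] after spin(left): (4, -8) facing right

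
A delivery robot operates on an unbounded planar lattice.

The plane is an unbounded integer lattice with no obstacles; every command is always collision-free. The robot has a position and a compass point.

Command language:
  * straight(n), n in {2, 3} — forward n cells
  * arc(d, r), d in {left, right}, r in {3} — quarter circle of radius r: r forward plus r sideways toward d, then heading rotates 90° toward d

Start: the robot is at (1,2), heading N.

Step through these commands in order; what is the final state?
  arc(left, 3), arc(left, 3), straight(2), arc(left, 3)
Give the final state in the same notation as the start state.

t0: at (1,2), heading N
1. arc(left, 3) → at (-2,5), heading W
2. arc(left, 3) → at (-5,2), heading S
3. straight(2) → at (-5,0), heading S
4. arc(left, 3) → at (-2,-3), heading E

at (-2,-3), heading E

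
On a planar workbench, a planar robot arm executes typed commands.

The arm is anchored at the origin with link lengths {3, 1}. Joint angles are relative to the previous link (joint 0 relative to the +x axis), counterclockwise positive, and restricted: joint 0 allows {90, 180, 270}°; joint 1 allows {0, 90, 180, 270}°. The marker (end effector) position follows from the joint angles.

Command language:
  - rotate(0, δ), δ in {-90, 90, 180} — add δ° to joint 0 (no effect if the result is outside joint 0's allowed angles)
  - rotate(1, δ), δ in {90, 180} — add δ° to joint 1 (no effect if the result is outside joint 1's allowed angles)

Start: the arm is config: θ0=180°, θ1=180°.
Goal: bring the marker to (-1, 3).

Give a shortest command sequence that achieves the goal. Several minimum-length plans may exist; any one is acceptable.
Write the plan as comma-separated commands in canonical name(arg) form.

initial: config: θ0=180°, θ1=180°
t=1 rotate(1, 90) ⇒ config: θ0=180°, θ1=270°
t=2 rotate(1, 180) ⇒ config: θ0=180°, θ1=90°
t=3 rotate(0, -90) ⇒ config: θ0=90°, θ1=90°
no 2-step plan works, so 3 is optimal.

rotate(1, 90), rotate(1, 180), rotate(0, -90)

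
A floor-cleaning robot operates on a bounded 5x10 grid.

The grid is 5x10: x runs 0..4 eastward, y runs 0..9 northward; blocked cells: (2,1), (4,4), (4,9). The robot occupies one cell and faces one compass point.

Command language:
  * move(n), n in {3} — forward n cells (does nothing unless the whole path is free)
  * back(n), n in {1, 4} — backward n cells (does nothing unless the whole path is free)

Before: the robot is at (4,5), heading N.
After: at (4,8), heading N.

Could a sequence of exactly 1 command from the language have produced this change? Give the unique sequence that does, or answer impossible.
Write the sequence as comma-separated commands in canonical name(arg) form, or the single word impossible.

move(3)

key: heading stays N — the single command does not turn
from: at (4,5), heading N
t=1 move(3) ⇒ at (4,8), heading N
all 3 alternatives checked — unique.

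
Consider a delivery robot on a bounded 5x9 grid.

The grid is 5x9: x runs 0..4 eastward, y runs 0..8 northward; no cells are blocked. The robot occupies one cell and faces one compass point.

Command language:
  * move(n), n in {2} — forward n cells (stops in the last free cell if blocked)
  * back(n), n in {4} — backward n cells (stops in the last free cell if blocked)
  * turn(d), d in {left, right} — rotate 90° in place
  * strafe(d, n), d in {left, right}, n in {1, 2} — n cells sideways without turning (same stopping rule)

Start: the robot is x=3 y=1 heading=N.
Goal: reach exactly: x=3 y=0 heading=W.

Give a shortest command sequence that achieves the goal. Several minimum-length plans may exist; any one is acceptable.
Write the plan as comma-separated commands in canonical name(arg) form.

start: x=3 y=1 heading=N
step 1 (turn(left)): x=3 y=1 heading=W
step 2 (strafe(left, 1)): x=3 y=0 heading=W
minimal: 2 command(s), checked below 2.

turn(left), strafe(left, 1)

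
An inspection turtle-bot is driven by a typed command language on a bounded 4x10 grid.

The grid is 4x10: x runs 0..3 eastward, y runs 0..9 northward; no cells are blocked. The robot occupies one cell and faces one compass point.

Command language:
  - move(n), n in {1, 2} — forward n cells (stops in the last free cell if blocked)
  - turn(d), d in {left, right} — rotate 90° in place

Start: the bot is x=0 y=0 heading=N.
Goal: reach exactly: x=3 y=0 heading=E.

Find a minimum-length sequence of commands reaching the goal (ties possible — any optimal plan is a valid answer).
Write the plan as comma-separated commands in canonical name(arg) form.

from: x=0 y=0 heading=N
[1] after turn(right): x=0 y=0 heading=E
[2] after move(1): x=1 y=0 heading=E
[3] after move(2): x=3 y=0 heading=E
minimal: 3 command(s), checked below 3.

turn(right), move(1), move(2)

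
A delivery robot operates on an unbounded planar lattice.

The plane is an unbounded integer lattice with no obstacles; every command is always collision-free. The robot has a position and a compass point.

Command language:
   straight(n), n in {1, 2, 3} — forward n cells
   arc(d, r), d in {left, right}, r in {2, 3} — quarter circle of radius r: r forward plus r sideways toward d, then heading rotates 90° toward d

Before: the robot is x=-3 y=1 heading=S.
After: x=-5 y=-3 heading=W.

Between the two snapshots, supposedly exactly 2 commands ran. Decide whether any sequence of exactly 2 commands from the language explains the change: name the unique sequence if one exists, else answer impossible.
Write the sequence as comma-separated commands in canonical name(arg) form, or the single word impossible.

straight(2), arc(right, 2)

key: running arc(right, 2) before straight(2) would end elsewhere — order is forced
initial: x=-3 y=1 heading=S
t=1 straight(2) ⇒ x=-3 y=-1 heading=S
t=2 arc(right, 2) ⇒ x=-5 y=-3 heading=W
all 49 alternatives checked — unique.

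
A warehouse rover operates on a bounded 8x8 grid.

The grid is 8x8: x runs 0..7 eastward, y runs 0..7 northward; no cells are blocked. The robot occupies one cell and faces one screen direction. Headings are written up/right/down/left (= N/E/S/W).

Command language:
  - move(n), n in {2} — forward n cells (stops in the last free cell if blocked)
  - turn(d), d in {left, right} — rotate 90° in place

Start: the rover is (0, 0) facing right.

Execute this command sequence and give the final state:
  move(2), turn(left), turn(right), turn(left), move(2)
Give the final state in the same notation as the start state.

begin: (0, 0) facing right
1. move(2) → (2, 0) facing right
2. turn(left) → (2, 0) facing up
3. turn(right) → (2, 0) facing right
4. turn(left) → (2, 0) facing up
5. move(2) → (2, 2) facing up

(2, 2) facing up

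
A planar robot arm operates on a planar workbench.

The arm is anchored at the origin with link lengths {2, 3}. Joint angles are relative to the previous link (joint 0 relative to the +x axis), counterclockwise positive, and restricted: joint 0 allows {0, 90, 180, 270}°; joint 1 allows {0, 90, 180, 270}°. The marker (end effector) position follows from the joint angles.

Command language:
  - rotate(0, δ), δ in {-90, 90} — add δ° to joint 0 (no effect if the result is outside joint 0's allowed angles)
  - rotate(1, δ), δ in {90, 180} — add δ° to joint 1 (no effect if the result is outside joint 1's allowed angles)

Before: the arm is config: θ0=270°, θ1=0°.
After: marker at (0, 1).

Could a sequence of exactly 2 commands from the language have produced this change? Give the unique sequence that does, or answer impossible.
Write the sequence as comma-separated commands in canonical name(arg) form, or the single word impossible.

rotate(1, 90), rotate(1, 90)

start: config: θ0=270°, θ1=0°
t=1 rotate(1, 90) ⇒ config: θ0=270°, θ1=90°
t=2 rotate(1, 90) ⇒ config: θ0=270°, θ1=180°
no rival 2-sequence matches.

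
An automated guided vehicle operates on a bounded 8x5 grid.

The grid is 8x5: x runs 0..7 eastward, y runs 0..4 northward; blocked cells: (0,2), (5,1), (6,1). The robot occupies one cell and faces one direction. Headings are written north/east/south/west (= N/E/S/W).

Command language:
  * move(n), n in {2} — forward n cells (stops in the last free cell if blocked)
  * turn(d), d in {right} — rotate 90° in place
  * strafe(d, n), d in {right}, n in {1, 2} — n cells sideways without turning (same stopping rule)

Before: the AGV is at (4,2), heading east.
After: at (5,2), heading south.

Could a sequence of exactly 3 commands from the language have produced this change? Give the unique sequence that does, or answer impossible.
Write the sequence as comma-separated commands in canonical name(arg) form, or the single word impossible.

move(2), turn(right), strafe(right, 1)

key: position moved to (5,2) AND the heading swung to S — translation plus rotation needed
start: at (4,2), heading east
t=1 move(2) ⇒ at (6,2), heading east
t=2 turn(right) ⇒ at (6,2), heading south
t=3 strafe(right, 1) ⇒ at (5,2), heading south
no rival 3-sequence matches.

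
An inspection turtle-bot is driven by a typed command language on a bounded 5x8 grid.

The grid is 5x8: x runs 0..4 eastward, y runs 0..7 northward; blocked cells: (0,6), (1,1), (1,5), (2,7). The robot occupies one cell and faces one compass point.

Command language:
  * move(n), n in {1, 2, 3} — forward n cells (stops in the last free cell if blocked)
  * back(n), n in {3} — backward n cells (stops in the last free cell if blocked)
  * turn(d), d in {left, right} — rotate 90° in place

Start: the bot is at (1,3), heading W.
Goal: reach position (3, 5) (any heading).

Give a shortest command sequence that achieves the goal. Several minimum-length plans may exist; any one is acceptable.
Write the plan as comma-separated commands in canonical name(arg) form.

back(3), move(1), turn(right), move(2)

from: at (1,3), heading W
1. back(3) → at (4,3), heading W
2. move(1) → at (3,3), heading W
3. turn(right) → at (3,3), heading N
4. move(2) → at (3,5), heading N
minimal: 4 command(s), checked below 4.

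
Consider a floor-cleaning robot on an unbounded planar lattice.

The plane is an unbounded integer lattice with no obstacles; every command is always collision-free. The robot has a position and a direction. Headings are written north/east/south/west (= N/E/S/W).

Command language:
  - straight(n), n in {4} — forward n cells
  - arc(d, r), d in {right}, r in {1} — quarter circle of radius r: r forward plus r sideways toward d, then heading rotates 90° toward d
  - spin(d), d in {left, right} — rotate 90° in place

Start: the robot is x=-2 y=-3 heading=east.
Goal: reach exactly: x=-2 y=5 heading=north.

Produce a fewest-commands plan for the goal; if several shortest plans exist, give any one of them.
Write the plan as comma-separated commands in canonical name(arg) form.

spin(left), straight(4), straight(4)

from: x=-2 y=-3 heading=east
step 1 (spin(left)): x=-2 y=-3 heading=north
step 2 (straight(4)): x=-2 y=1 heading=north
step 3 (straight(4)): x=-2 y=5 heading=north
minimal: 3 command(s), checked below 3.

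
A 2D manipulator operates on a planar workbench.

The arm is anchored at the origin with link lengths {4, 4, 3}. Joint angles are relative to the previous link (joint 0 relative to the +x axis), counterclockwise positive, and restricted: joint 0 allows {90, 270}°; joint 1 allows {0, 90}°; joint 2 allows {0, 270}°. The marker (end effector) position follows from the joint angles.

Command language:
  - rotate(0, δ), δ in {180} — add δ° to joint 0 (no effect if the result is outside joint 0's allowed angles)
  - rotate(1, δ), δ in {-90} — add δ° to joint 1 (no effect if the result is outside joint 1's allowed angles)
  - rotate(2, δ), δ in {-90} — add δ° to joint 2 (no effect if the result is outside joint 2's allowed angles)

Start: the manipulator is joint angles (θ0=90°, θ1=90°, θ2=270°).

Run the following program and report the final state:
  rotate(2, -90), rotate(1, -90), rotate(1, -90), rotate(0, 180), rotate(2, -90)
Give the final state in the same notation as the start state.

joint angles (θ0=270°, θ1=0°, θ2=270°)

initial: joint angles (θ0=90°, θ1=90°, θ2=270°)
t=1 rotate(2, -90) ⇒ joint angles (θ0=90°, θ1=90°, θ2=270°)
t=2 rotate(1, -90) ⇒ joint angles (θ0=90°, θ1=0°, θ2=270°)
t=3 rotate(1, -90) ⇒ joint angles (θ0=90°, θ1=0°, θ2=270°)
t=4 rotate(0, 180) ⇒ joint angles (θ0=270°, θ1=0°, θ2=270°)
t=5 rotate(2, -90) ⇒ joint angles (θ0=270°, θ1=0°, θ2=270°)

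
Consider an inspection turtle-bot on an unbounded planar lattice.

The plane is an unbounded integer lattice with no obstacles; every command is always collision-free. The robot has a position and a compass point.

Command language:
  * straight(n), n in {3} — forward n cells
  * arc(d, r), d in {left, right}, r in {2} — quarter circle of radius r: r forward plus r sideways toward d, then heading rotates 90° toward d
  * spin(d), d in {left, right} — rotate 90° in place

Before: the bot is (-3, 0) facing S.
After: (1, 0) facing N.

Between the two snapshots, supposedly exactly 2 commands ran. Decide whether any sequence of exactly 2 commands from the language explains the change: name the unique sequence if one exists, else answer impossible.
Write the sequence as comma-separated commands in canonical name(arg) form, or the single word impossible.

arc(left, 2), arc(left, 2)

key: cell and facing (now N) both changed — the 2 commands mix motion and turning
start: (-3, 0) facing S
1. arc(left, 2) → (-1, -2) facing E
2. arc(left, 2) → (1, 0) facing N
uniquely the one of 25 2-step routes that fits.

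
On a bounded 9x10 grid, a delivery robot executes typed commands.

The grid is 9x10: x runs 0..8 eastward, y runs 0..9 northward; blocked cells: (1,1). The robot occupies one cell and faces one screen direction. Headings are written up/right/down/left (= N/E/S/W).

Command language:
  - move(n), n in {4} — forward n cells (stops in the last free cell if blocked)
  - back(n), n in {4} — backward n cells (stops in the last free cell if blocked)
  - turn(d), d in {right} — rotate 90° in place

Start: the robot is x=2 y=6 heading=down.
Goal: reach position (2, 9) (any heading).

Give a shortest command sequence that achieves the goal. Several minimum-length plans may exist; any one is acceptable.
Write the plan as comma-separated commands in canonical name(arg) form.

initial: x=2 y=6 heading=down
step 1 (back(4)): x=2 y=9 heading=down
nothing shorter than 1 reaches the goal.

back(4)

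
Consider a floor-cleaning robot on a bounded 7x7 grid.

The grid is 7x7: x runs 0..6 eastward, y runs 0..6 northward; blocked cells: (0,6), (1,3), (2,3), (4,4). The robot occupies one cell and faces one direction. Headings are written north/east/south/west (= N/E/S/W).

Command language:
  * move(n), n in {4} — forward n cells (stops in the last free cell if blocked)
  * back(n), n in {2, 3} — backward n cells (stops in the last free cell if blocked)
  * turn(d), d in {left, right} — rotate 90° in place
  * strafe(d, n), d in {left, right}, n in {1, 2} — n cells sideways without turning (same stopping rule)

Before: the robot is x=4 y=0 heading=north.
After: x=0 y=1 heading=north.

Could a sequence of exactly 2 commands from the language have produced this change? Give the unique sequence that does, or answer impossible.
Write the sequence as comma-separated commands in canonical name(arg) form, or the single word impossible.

impossible

every 2-command combo misses the target.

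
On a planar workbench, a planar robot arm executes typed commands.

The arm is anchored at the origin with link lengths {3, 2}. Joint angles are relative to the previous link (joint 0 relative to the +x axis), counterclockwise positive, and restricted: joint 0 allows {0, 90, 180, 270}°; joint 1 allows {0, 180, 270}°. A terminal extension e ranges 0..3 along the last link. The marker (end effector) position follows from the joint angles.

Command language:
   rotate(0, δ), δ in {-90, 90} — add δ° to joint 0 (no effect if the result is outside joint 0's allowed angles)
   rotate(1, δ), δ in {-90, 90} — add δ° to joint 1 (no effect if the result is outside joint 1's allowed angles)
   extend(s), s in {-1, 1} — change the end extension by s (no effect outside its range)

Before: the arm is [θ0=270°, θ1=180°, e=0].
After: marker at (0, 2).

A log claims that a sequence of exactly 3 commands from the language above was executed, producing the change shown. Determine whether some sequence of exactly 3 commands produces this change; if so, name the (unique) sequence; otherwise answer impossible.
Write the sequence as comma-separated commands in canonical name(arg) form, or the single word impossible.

start: [θ0=270°, θ1=180°, e=0]
step 1 (extend(1)): [θ0=270°, θ1=180°, e=1]
step 2 (extend(1)): [θ0=270°, θ1=180°, e=2]
step 3 (extend(1)): [θ0=270°, θ1=180°, e=3]
no other 3-command option fits: unique.

extend(1), extend(1), extend(1)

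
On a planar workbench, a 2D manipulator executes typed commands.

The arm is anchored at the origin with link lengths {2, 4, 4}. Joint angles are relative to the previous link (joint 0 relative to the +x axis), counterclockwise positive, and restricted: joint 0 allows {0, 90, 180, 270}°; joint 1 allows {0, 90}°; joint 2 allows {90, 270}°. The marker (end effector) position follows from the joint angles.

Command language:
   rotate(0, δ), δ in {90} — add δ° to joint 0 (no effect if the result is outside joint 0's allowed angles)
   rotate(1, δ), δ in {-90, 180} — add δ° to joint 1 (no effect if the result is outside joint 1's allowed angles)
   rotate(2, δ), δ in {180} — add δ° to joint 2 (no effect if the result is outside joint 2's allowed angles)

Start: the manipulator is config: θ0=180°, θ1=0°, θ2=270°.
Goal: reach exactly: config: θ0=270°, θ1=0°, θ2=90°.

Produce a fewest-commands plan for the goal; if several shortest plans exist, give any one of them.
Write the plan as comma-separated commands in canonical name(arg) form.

begin: config: θ0=180°, θ1=0°, θ2=270°
step 1 (rotate(0, 90)): config: θ0=270°, θ1=0°, θ2=270°
step 2 (rotate(2, 180)): config: θ0=270°, θ1=0°, θ2=90°
minimal: 2 command(s), checked below 2.

rotate(0, 90), rotate(2, 180)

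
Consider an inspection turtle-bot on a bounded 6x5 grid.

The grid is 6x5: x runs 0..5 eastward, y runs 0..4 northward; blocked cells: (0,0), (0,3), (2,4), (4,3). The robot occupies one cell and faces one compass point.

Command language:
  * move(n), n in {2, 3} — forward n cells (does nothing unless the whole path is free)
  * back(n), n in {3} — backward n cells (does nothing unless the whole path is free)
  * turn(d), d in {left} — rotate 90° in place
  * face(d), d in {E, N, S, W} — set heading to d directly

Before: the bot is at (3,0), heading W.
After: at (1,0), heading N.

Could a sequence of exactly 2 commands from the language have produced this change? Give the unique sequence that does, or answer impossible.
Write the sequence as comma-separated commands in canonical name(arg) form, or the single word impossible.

move(2), face(N)

key: position moved to (1,0) AND the heading swung to N — translation plus rotation needed
begin: at (3,0), heading W
1. move(2) → at (1,0), heading W
2. face(N) → at (1,0), heading N
uniquely the one of 64 2-step routes that fits.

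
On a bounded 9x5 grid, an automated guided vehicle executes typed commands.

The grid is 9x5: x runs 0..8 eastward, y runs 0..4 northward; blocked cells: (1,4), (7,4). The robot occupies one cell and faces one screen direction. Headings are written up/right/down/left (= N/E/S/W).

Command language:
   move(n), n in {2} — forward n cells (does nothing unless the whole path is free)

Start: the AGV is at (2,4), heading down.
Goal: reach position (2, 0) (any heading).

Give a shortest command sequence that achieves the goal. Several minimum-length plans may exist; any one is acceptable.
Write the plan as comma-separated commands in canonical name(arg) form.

initial: at (2,4), heading down
1. move(2) → at (2,2), heading down
2. move(2) → at (2,0), heading down
minimal: 2 command(s), checked below 2.

move(2), move(2)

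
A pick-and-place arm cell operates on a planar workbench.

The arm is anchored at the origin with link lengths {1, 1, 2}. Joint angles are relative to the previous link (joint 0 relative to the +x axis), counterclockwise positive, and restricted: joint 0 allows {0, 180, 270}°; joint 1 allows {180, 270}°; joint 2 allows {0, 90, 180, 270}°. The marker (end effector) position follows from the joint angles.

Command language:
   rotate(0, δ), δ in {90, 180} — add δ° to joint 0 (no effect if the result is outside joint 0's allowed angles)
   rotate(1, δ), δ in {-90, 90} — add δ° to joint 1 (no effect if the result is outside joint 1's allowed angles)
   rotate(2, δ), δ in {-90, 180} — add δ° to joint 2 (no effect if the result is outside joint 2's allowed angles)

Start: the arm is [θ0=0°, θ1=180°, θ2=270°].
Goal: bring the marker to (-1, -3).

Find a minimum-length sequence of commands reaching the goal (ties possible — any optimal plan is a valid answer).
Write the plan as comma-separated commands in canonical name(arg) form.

rotate(0, 180), rotate(0, 90), rotate(2, 180), rotate(1, 90)

initial: [θ0=0°, θ1=180°, θ2=270°]
t=1 rotate(0, 180) ⇒ [θ0=180°, θ1=180°, θ2=270°]
t=2 rotate(0, 90) ⇒ [θ0=270°, θ1=180°, θ2=270°]
t=3 rotate(2, 180) ⇒ [θ0=270°, θ1=180°, θ2=90°]
t=4 rotate(1, 90) ⇒ [θ0=270°, θ1=270°, θ2=90°]
minimal: 4 command(s), checked below 4.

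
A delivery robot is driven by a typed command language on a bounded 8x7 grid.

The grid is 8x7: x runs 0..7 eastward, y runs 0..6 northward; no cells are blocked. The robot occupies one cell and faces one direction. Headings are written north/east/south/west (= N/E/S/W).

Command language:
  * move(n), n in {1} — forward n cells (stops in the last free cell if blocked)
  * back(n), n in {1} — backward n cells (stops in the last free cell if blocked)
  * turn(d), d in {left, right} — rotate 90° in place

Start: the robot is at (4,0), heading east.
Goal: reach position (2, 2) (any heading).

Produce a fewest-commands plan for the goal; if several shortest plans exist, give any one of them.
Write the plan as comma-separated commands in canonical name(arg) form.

back(1), back(1), turn(left), move(1), move(1)

start: at (4,0), heading east
[1] after back(1): at (3,0), heading east
[2] after back(1): at (2,0), heading east
[3] after turn(left): at (2,0), heading north
[4] after move(1): at (2,1), heading north
[5] after move(1): at (2,2), heading north
shorter routes all fall short; 5 is best.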